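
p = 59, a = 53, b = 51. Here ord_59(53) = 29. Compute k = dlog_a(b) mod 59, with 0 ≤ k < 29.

12

Successive powers of 53 modulo 59:
  53^0=1  53^1=53  53^2=36  53^3=20  53^4=57  53^5=12
  53^6=46  53^7=19  53^8=4  53^9=35  53^10=26  53^11=21
  53^12=51
So 53^12 ≡ 51 (mod 59), giving k = 12.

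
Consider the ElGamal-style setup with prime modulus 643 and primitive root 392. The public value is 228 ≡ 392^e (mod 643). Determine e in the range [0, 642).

320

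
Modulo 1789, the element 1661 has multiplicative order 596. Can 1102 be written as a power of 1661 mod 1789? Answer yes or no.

1102 ∈ ⟨1661⟩ iff 1102^596 ≡ 1 (mod 1789), since |⟨1661⟩| = 596.
1102^596 mod 1789 = 152.
Since 152 ≠ 1, 1102 does not lie in the subgroup.

no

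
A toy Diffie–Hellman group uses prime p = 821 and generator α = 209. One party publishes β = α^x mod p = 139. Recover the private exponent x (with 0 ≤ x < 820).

289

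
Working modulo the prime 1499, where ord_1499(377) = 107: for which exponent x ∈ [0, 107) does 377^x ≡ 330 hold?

14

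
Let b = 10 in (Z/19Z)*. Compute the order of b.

The order of 10 must divide p − 1 = 18 = 2 · 3^2.
Divisors: 1, 2, 3, 6, 9, 18.
Check each in increasing order: 10^1 ≡ 10;  10^2 ≡ 5;  10^3 ≡ 12;  10^6 ≡ 11;  10^9 ≡ 18;  10^18 ≡ 1.
Smallest exponent giving 1 is 18.

18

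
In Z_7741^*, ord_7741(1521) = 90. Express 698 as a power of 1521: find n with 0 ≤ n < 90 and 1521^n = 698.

56

Baby-step giant-step with m = ceil(sqrt(90)) = 10.
Baby table (1521^j mod 7741 for j=0..9):
  0:1  1:1521  2:6623  3:2542  4:3623  5:6732  6:5770  7:5617
  8:5134  9:5886
Giant step factor: 1521^(-10) ≡ 4689 (mod 7741).
Scan 698·4689^i mod 7741 for i = 0, 1, …:
  i=0: 698   i=1: 6220   i=2: 5233   i=3: 6308
  i=4: 7592   i=5: 5770
Match at i=5, j=6: n = 5·10 + 6 = 56.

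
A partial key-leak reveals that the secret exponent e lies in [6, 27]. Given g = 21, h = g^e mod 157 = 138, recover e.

22

Compute 21^6 mod 157 = 4, then multiply by 21 repeatedly:
  21^6=4  21^7=84  21^8=37  21^9=149  21^10=146
  21^11=83  21^12=16  21^13=22  21^14=148  21^15=125
  21^16=113  21^17=18  21^18=64  21^19=88  21^20=121
  21^21=29  21^22=138
Found 138 at exponent 22.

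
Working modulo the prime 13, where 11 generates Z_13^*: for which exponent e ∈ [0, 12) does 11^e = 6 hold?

Successive powers of 11 modulo 13:
  11^0=1  11^1=11  11^2=4  11^3=5  11^4=3  11^5=7
  11^6=12  11^7=2  11^8=9  11^9=8  11^10=10  11^11=6
So 11^11 ≡ 6 (mod 13), giving e = 11.

11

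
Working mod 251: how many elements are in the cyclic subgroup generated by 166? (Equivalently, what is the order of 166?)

250

The order of 166 must divide p − 1 = 250 = 2 · 5^3.
Divisors: 1, 2, 5, 10, 25, 50, 125, 250.
Check each in increasing order: 166^1 ≡ 166;  166^2 ≡ 197;  166^5 ≡ 128;  166^10 ≡ 69;  166^25 ≡ 231;  166^50 ≡ 149;  166^125 ≡ 250;  166^250 ≡ 1.
Smallest exponent giving 1 is 250.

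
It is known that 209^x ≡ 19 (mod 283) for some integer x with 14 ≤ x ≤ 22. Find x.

21

Compute 209^14 mod 283 = 96, then multiply by 209 repeatedly:
  209^14=96  209^15=254  209^16=165  209^17=242  209^18=204
  209^19=186  209^20=103  209^21=19
Found 19 at exponent 21.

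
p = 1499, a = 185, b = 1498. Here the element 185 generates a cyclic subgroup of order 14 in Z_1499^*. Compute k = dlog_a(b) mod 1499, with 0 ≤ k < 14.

Successive powers of 185 modulo 1499:
  185^0=1  185^1=185  185^2=1247  185^3=1348  185^4=546  185^5=577
  185^6=316  185^7=1498
So 185^7 ≡ 1498 (mod 1499), giving k = 7.

7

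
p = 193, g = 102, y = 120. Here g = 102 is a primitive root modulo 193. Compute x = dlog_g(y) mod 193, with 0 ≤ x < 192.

143

Baby-step giant-step with m = ceil(sqrt(192)) = 14.
Baby table (102^j mod 193 for j=0..13):
  0:1  1:102  2:175  3:94  4:131  5:45  6:151  7:155
  8:177  9:105  10:95  11:40  12:27  13:52
Giant step factor: 102^(-14) ≡ 110 (mod 193).
Scan 120·110^i mod 193 for i = 0, 1, …:
  i=0: 120   i=1: 76   i=2: 61   i=3: 148
  i=4: 68   i=5: 146   i=6: 41   i=7: 71
  i=8: 90   i=9: 57   i=10: 94
Match at i=10, j=3: x = 10·14 + 3 = 143.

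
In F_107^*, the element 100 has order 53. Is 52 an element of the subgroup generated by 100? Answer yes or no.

yes

52 ∈ ⟨100⟩ iff 52^53 ≡ 1 (mod 107), since |⟨100⟩| = 53.
52^53 mod 107 = 1.
Since 1 = 1, 52 lies in the subgroup.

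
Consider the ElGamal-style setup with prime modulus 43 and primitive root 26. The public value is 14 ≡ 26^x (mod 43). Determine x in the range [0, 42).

16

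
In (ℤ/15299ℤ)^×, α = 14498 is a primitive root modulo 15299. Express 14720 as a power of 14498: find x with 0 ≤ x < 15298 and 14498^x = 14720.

Baby-step giant-step with m = ceil(sqrt(15298)) = 124.
Baby table (14498^j mod 15299 for j=0..123):
  0:1  1:14498  2:14342  3:1607  4:13208  5:7300  6:12217  7:5543
  8:12066  9:4102  10:3583  11:6229  12:13344  13:5457  14:4457  15:9909
  16:3072  17:2467  18:12803  19:10426  20:2028  21:12565  22:2177  23:309
  24:12574  25:10267  26:6995  27:11738  28:6747  29:11499  30:14598  31:10737
  32:13000  33:5619  34:12386  35:7865  36:3323  37:303  38:2081  39:710
  40:12652  41:8985  42:8844  43:14692  44:11938  45:14836  46:3687  47:14719
  48:5610  49:4296  50:1179  51:4159  52:3823  53:12876  54:13149  55:8662
  56:7484  57:2524  58:13043  59:1774  60:1833  61:471  62:5204  63:8223
  64:7246  65:9574  66:11324  67:1783  68:9923  69:7157  70:4368  71:4703
  72:11750  73:12434  74:15  75:3284  76:944  77:8806  78:14532  79:2407
  80:14966  81:6650  82:12701  83:334  84:7848  85:1641  86:1273  87:5360
  88:5659  89:10944  90:183  91:6407  92:8457  93:3400  94:15121  95:4887
  96:2057  97:4635  98:5022  99:1015  100:13131  101:7781  102:9411  103:4196
  104:4784  105:8065  106:11412  107:7790  108:2202  109:10882  110:3948  111:4545
  112:617  113:10650  114:6192  115:12383  116:10268  117:6194  118:10781  119:8354
  120:9408  121:6599  122:7655  123:3244
Giant step factor: 14498^(-124) ≡ 13587 (mod 15299).
Scan 14720·13587^i mod 15299 for i = 0, 1, …:
  i=0: 14720   i=1: 12112   i=2: 9700   i=3: 8314
  i=4: 9801   i=5: 3691   i=6: 14794   i=7: 7816
  i=8: 5633   i=9: 9973     …   i=80: 13647
  i=81: 13208
Match at i=81, j=4: x = 81·124 + 4 = 10048.

10048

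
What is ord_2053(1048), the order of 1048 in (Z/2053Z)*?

38

The order of 1048 must divide p − 1 = 2052 = 2^2 · 3^3 · 19.
Divisors: 1, 2, 3, 4, 6, 9, 12, 18, 19, 27, 36, 38, 54, 57, 76, 108, 114, 171, 228, 342, 513, 684, 1026, 2052.
Check each in increasing order: 1048^1 ≡ 1048;  1048^2 ≡ 2002;  1048^3 ≡ 1983;  1048^4 ≡ 548;  1048^6 ≡ 794;  1048^9 ≡ 1904;  1048^12 ≡ 165;  1048^18 ≡ 1671;  1048^19 ≡ 2052;  1048^27 ≡ 1487;  1048^36 ≡ 161;  1048^38 ≡ 1.
Smallest exponent giving 1 is 38.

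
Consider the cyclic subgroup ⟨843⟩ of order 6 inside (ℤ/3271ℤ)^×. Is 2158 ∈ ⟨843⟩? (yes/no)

2158 ∈ ⟨843⟩ iff 2158^6 ≡ 1 (mod 3271), since |⟨843⟩| = 6.
2158^6 mod 3271 = 1404.
Since 1404 ≠ 1, 2158 does not lie in the subgroup.

no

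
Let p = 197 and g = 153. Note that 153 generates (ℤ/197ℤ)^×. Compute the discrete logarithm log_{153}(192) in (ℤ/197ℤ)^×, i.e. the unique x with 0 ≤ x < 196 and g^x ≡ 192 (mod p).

Baby-step giant-step with m = ceil(sqrt(196)) = 14.
Baby table (153^j mod 197 for j=0..13):
  0:1  1:153  2:163  3:117  4:171  5:159  6:96  7:110
  8:85  9:3  10:65  11:95  12:154  13:119
Giant step factor: 153^(-14) ≡ 19 (mod 197).
Scan 192·19^i mod 197 for i = 0, 1, …:
  i=0: 192   i=1: 102   i=2: 165   i=3: 180
  i=4: 71   i=5: 167   i=6: 21   i=7: 5
  i=8: 95
Match at i=8, j=11: x = 8·14 + 11 = 123.

123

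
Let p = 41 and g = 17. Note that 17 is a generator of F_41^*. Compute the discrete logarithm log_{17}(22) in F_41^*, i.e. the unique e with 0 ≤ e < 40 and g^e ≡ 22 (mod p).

13

Successive powers of 17 modulo 41:
  17^0=1  17^1=17  17^2=2  17^3=34  17^4=4  17^5=27
  17^6=8  17^7=13  17^8=16  17^9=26  17^10=32  17^11=11
  17^12=23  17^13=22
So 17^13 ≡ 22 (mod 41), giving e = 13.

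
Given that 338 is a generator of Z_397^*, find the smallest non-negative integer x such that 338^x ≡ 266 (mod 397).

Baby-step giant-step with m = ceil(sqrt(396)) = 20.
Baby table (338^j mod 397 for j=0..19):
  0:1  1:338  2:305  3:267  4:127  5:50  6:226  7:164
  8:249  9:395  10:118  11:184  12:260  13:143  14:297  15:342
  16:69  17:296  18:4  19:161
Giant step factor: 338^(-20) ≡ 178 (mod 397).
Scan 266·178^i mod 397 for i = 0, 1, …:
  i=0: 266   i=1: 105   i=2: 31   i=3: 357
  i=4: 26   i=5: 261   i=6: 9   i=7: 14
  i=8: 110   i=9: 127
Match at i=9, j=4: x = 9·20 + 4 = 184.

184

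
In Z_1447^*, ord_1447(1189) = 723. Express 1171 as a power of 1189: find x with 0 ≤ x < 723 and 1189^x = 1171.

Baby-step giant-step with m = ceil(sqrt(723)) = 27.
Baby table (1189^j mod 1447 for j=0..26):
  0:1  1:1189  2:2  3:931  4:4  5:415  6:8  7:830
  8:16  9:213  10:32  11:426  12:64  13:852  14:128  15:257
  16:256  17:514  18:512  19:1028  20:1024  21:609  22:601  23:1218
  24:1202  25:989  26:957
Giant step factor: 1189^(-27) ≡ 1338 (mod 1447).
Scan 1171·1338^i mod 1447 for i = 0, 1, …:
  i=0: 1171   i=1: 1144   i=2: 1193   i=3: 193
  i=4: 668   i=5: 985   i=6: 1160   i=7: 896
  i=8: 732   i=9: 1244     …   i=23: 1119
  i=24: 1024
Match at i=24, j=20: x = 24·27 + 20 = 668.

668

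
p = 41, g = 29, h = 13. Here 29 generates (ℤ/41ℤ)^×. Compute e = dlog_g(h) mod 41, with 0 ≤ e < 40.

Successive powers of 29 modulo 41:
  29^0=1  29^1=29  29^2=21  29^3=35  29^4=31  29^5=38
  29^6=36  29^7=19  29^8=18  29^9=30  29^10=9  29^11=15
  29^12=25  29^13=28  29^14=33  29^15=14  29^16=37  29^17=7
  29^18=39  29^19=24  29^20=40  29^21=12  29^22=20  29^23=6
  29^24=10  29^25=3  29^26=5  29^27=22  29^28=23  29^29=11
  29^30=32  29^31=26  29^32=16  29^33=13
So 29^33 ≡ 13 (mod 41), giving e = 33.

33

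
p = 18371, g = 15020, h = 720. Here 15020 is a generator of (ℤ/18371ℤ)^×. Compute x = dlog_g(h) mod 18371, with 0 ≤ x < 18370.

16538

Baby-step giant-step with m = ceil(sqrt(18370)) = 136.
Baby table (15020^j mod 18371 for j=0..135):
  0:1  1:15020  2:4520  3:9555  4:1848  5:16750  6:12526  7:3109
  8:16469  9:17236  10:588  11:13680  12:12336  13:15185  14:2735  15:2144
  16:16888  17:9363  18:2255  19:12347  20:15066  21:15713  22:15394  23:474
  24:9903  25:11444  26:9804  27:12515  28:3228  29:3491  30:3986  31:17002
  32:13140  33:3147  34:17728  35:5286  36:14629  37:10420  38:5851  39:13527
  40:10651  41:3352  42:10500  43:13336  44:7707  45:3469  46:4224  47:9417
  48:5011  49:17604  50:16648  51:5279  52:1344  53:15522  54:12450  55:591
  56:3627  57:7525  58:7108  59:8279  60:15652  61:17724  62:319  63:14920
  64:8942  65:16830  66:1640  67:15660  68:9287  69:18108  70:17876  71:5355
  72:3862  73:9993  74:3790  75:12442  76:9028  77:4209  78:4569  79:10695
  80:2876  81:7299  82:11223  83:15535  84:5629  85:4238  86:17616  87:13178
  88:4406  89:5778  90:956  91:11369  92:3935  93:4193  94:3072  95:11859
  96:15335  97:14473  98:417  99:17200  100:10998  101:16299  102:17405  103:3770
  104:5978  105:10483  106:15190  107:4351  108:6373  109:9550  110:232  111:12521
  112:1493  113:12240  114:6203  115:9719  116:3414  117:4819  118:18011  119:12245
  120:7819  121:13948  122:14447  123:14059  124:9906  125:1391  126:4993  127:4438
  128:8772  129:16999  130:4822  131:7958  132:7434  133:18113  134:1121  135:9584
Giant step factor: 15020^(-136) ≡ 2447 (mod 18371).
Scan 720·2447^i mod 18371 for i = 0, 1, …:
  i=0: 720   i=1: 16595   i=2: 8055   i=3: 16873
  i=4: 8594   i=5: 13094   i=6: 1994   i=7: 11003
  i=8: 10826   i=9: 240     …   i=120: 8856
  i=121: 11223
Match at i=121, j=82: x = 121·136 + 82 = 16538.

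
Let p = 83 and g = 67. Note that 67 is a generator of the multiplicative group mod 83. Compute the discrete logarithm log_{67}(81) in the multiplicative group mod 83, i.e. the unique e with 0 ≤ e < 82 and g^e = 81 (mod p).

72

Baby-step giant-step with m = ceil(sqrt(82)) = 10.
Baby table (67^j mod 83 for j=0..9):
  0:1  1:67  2:7  3:54  4:49  5:46  6:11  7:73
  8:77  9:13
Giant step factor: 67^(-10) ≡ 81 (mod 83).
Scan 81·81^i mod 83 for i = 0, 1, …:
  i=0: 81   i=1: 4   i=2: 75   i=3: 16
  i=4: 51   i=5: 64   i=6: 38   i=7: 7
Match at i=7, j=2: e = 7·10 + 2 = 72.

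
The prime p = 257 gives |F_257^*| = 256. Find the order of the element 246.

64

The order of 246 must divide p − 1 = 256 = 2^8.
Divisors: 1, 2, 4, 8, 16, 32, 64, 128, 256.
Check each in increasing order: 246^1 ≡ 246;  246^2 ≡ 121;  246^4 ≡ 249;  246^8 ≡ 64;  246^16 ≡ 241;  246^32 ≡ 256;  246^64 ≡ 1.
Smallest exponent giving 1 is 64.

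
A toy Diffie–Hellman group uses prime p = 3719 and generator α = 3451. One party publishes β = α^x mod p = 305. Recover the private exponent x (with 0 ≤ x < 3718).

Baby-step giant-step with m = ceil(sqrt(3718)) = 61.
Baby table (3451^j mod 3719 for j=0..60):
  0:1  1:3451  2:1163  3:712  4:2572  5:2438  6:1160  7:1516
  8:2802  9:302  10:882  11:1640  12:3041  13:3192  14:3633  15:734
  16:395  17:1991  18:1948  19:2315  20:653  21:3508  22:763  23:61
  24:2247  25:282  26:2523  27:694  28:3677  29:99  30:3220  31:3567
  32:3546  33:1736  34:3346  35:3270  36:1324  37:2192  38:146  39:1781
  40:2443  41:3539  42:3612  43:2643  44:2005  45:1915  46:2  47:3183
  48:2326  49:1424  50:1425  51:1157  52:2320  53:3032  54:1885  55:604
  56:1764  57:3280  58:2363  59:2665  60:3547
Giant step factor: 3451^(-61) ≡ 3681 (mod 3719).
Scan 305·3681^i mod 3719 for i = 0, 1, …:
  i=0: 305   i=1: 3286   i=2: 1578   i=3: 3259
  i=4: 2604   i=5: 1461   i=6: 267   i=7: 1011
  i=8: 2491   i=9: 2036     …   i=52: 564
  i=53: 882
Match at i=53, j=10: x = 53·61 + 10 = 3243.

3243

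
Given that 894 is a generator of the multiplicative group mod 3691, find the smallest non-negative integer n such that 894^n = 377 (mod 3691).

3031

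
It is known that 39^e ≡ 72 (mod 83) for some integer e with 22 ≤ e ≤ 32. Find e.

Compute 39^22 mod 83 = 21, then multiply by 39 repeatedly:
  39^22=21  39^23=72
Found 72 at exponent 23.

23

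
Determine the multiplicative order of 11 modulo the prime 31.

The order of 11 must divide p − 1 = 30 = 2 · 3 · 5.
Divisors: 1, 2, 3, 5, 6, 10, 15, 30.
Check each in increasing order: 11^1 ≡ 11;  11^2 ≡ 28;  11^3 ≡ 29;  11^5 ≡ 6;  11^6 ≡ 4;  11^10 ≡ 5;  11^15 ≡ 30;  11^30 ≡ 1.
Smallest exponent giving 1 is 30.

30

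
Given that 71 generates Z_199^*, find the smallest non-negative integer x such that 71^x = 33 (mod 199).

Successive powers of 71 modulo 199:
  71^0=1  71^1=71  71^2=66  71^3=109  71^4=177  71^5=30
  71^6=140  71^7=189  71^8=86  71^9=136  71^10=104  71^11=21
  71^12=98  71^13=192  71^14=100  71^15=135  71^16=33
So 71^16 ≡ 33 (mod 199), giving x = 16.

16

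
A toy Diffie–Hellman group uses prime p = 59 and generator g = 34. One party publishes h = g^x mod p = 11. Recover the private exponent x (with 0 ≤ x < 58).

Baby-step giant-step with m = ceil(sqrt(58)) = 8.
Baby table (34^j mod 59 for j=0..7):
  0:1  1:34  2:35  3:10  4:45  5:55  6:41  7:37
Giant step factor: 34^(-8) ≡ 28 (mod 59).
Scan 11·28^i mod 59 for i = 0, 1, …:
  i=0: 11   i=1: 13   i=2: 10
Match at i=2, j=3: x = 2·8 + 3 = 19.

19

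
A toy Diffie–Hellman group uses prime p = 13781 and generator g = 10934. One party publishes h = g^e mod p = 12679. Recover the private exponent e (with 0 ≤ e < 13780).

Baby-step giant-step with m = ceil(sqrt(13780)) = 118.
Baby table (10934^j mod 13781 for j=0..117):
  0:1  1:10934  2:2181  3:5924  4:2316  5:7447  6:7350  7:7889
  8:3047  9:7221  10:3065  11:11099  12:980  13:7483  14:1325  15:3719
  16:9596  17:7911  18:9318  19:79  20:9364  21:6927  22:13223  23:3811
  24:9511  25:1848  26:3086  27:6436  28:5438  29:7858  30:8618  31:8515
  32:12355  33:8208  34:4400  35:129  36:4824  37:5729  38:6241  39:9363
  40:9774  41:11042  42:11668  43:7195  44:8182  45:9517  46:12328  47:2391
  48:637  49:5553  50:11197  51:11375  52:725  53:3075  54:10191  55:9009
  56:11599  57:10704  58:9284  59:410  60:4115  61:12226  62:3384  63:12452
  64:7669  65:9242  66:9736  67:8980  68:11476  69:2579  70:2860  71:2151
  72:8648  73:5791  74:8880  75:6775  76:4975  77:3043  78:4828  79:8122
  80:1184  81:5497  82:5257  83:13268  84:13506  85:11189  86:6589  87:10839
  88:10807  89:5444  90:4557  91:7923  92:2716  93:12470  94:11547  95:7157
  96:6120  97:9325  98:7712  99:10850  100:7052  101:1873  102:816  103:5837
  104:1947  105:10634  106:1859  107:13112  108:2865  109:1697  110:5772  111:7849
  112:6679  113:2667  114:382  115:1145  116:6282  117:2884
Giant step factor: 10934^(-118) ≡ 11533 (mod 13781).
Scan 12679·11533^i mod 13781 for i = 0, 1, …:
  i=0: 12679   i=1: 10497   i=2: 9597   i=3: 6990
  i=4: 10601   i=5: 10082   i=6: 5409   i=7: 9191
  i=8: 10132   i=9: 3257     …   i=83: 9054
  i=84: 1145
Match at i=84, j=115: e = 84·118 + 115 = 10027.

10027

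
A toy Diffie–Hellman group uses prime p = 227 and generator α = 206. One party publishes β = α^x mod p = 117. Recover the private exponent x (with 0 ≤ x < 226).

Baby-step giant-step with m = ceil(sqrt(226)) = 16.
Baby table (206^j mod 227 for j=0..15):
  0:1  1:206  2:214  3:46  4:169  5:83  6:73  7:56
  8:186  9:180  10:79  11:157  12:108  13:2  14:185  15:201
Giant step factor: 206^(-16) ≡ 190 (mod 227).
Scan 117·190^i mod 227 for i = 0, 1, …:
  i=0: 117   i=1: 211   i=2: 138   i=3: 115
  i=4: 58   i=5: 124   i=6: 179   i=7: 187
  i=8: 118   i=9: 174   i=10: 145   i=11: 83
Match at i=11, j=5: x = 11·16 + 5 = 181.

181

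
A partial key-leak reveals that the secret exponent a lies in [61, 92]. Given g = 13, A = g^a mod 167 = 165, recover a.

Compute 13^61 mod 167 = 148, then multiply by 13 repeatedly:
  13^61=148  13^62=87  13^63=129  13^64=7  13^65=91
  13^66=14  13^67=15  13^68=28  13^69=30  13^70=56
  13^71=60  13^72=112  13^73=120  13^74=57  13^75=73
  13^76=114  13^77=146  13^78=61  13^79=125  13^80=122
  13^81=83  13^82=77  13^83=166  13^84=154  13^85=165
Found 165 at exponent 85.

85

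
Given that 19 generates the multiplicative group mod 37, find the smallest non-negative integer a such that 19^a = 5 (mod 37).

13

Successive powers of 19 modulo 37:
  19^0=1  19^1=19  19^2=28  19^3=14  19^4=7  19^5=22
  19^6=11  19^7=24  19^8=12  19^9=6  19^10=3  19^11=20
  19^12=10  19^13=5
So 19^13 ≡ 5 (mod 37), giving a = 13.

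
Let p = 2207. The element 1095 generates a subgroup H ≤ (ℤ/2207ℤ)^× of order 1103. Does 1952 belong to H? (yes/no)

1952 ∈ ⟨1095⟩ iff 1952^1103 ≡ 1 (mod 2207), since |⟨1095⟩| = 1103.
1952^1103 mod 2207 = 2206.
Since 2206 ≠ 1, 1952 does not lie in the subgroup.

no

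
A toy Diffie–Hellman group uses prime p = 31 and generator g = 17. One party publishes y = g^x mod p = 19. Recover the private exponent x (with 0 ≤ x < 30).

22

Successive powers of 17 modulo 31:
  17^0=1  17^1=17  17^2=10  17^3=15  17^4=7  17^5=26
  17^6=8  17^7=12  17^8=18  17^9=27  17^10=25  17^11=22
  17^12=2  17^13=3  17^14=20  17^15=30  17^16=14  17^17=21
  17^18=16  17^19=24  17^20=5  17^21=23  17^22=19
So 17^22 ≡ 19 (mod 31), giving x = 22.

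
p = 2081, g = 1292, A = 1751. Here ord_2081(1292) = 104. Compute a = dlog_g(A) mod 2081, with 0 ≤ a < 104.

17

Baby-step giant-step with m = ceil(sqrt(104)) = 11.
Baby table (1292^j mod 2081 for j=0..10):
  0:1  1:1292  2:302  3:1037  4:1721  5:1024  6:1573  7:1260
  8:578  9:1778  10:1833
Giant step factor: 1292^(-11) ≡ 897 (mod 2081).
Scan 1751·897^i mod 2081 for i = 0, 1, …:
  i=0: 1751   i=1: 1573
Match at i=1, j=6: a = 1·11 + 6 = 17.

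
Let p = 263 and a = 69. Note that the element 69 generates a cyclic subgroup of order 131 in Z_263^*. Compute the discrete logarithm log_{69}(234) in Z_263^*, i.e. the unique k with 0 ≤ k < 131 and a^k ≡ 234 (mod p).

106

Baby-step giant-step with m = ceil(sqrt(131)) = 12.
Baby table (69^j mod 263 for j=0..11):
  0:1  1:69  2:27  3:22  4:203  5:68  6:221  7:258
  8:181  9:128  10:153  11:37
Giant step factor: 69^(-12) ≡ 222 (mod 263).
Scan 234·222^i mod 263 for i = 0, 1, …:
  i=0: 234   i=1: 137   i=2: 169   i=3: 172
  i=4: 49   i=5: 95   i=6: 50   i=7: 54
  i=8: 153
Match at i=8, j=10: k = 8·12 + 10 = 106.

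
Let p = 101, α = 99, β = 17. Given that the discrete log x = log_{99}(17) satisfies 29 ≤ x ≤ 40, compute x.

30

Compute 99^29 mod 101 = 42, then multiply by 99 repeatedly:
  99^29=42  99^30=17
Found 17 at exponent 30.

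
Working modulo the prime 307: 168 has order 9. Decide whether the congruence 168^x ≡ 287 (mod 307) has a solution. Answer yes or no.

⟨168⟩ has order 9; its elements mod 307 are {1, 17, 46, 53, 93, 168, 274, 287, 289}.
287 is in this set.

yes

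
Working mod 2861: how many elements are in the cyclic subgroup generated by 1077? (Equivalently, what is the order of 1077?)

1430

The order of 1077 must divide p − 1 = 2860 = 2^2 · 5 · 11 · 13.
Divisors: 1, 2, 4, 5, 10, 11, 13, 20, 22, 26, 44, 52, 55, 65, 110, 130, 143, 220, 260, 286, 572, 715, 1430, 2860.
Check each in increasing order: 1077^1 ≡ 1077;  1077^2 ≡ 1224;  1077^4 ≡ 1873;  1077^5 ≡ 216;  1077^10 ≡ 880;  1077^11 ≡ 769;  1077^13 ≡ 2848;  1077^20 ≡ 1930;  1077^22 ≡ 1995;  1077^26 ≡ 169;  1077^44 ≡ 374;  1077^52 ≡ 2812;  1077^55 ≡ 1506;  1077^65 ≡ 637;  1077^110 ≡ 2124;  1077^130 ≡ 2368;  1077^143 ≡ 687;  1077^220 ≡ 2440;  1077^260 ≡ 2725;  1077^286 ≡ 2765;  1077^572 ≡ 633;  1077^715 ≡ 2860;  1077^1430 ≡ 1.
Smallest exponent giving 1 is 1430.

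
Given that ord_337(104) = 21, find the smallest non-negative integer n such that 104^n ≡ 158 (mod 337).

19

Successive powers of 104 modulo 337:
  104^0=1  104^1=104  104^2=32  104^3=295  104^4=13  104^5=4
  104^6=79  104^7=128  104^8=169  104^9=52  104^10=16  104^11=316
  104^12=175  104^13=2  104^14=208  104^15=64  104^16=253  104^17=26
  104^18=8  104^19=158
So 104^19 ≡ 158 (mod 337), giving n = 19.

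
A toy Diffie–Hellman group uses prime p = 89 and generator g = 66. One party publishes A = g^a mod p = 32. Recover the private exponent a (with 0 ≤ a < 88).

Baby-step giant-step with m = ceil(sqrt(88)) = 10.
Baby table (66^j mod 89 for j=0..9):
  0:1  1:66  2:84  3:26  4:25  5:48  6:53  7:27
  8:2  9:43
Giant step factor: 66^(-10) ≡ 80 (mod 89).
Scan 32·80^i mod 89 for i = 0, 1, …:
  i=0: 32   i=1: 68   i=2: 11   i=3: 79
  i=4: 1
Match at i=4, j=0: a = 4·10 + 0 = 40.

40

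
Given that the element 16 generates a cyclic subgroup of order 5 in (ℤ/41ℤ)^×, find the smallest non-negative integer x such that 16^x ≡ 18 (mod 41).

Successive powers of 16 modulo 41:
  16^0=1  16^1=16  16^2=10  16^3=37  16^4=18
So 16^4 ≡ 18 (mod 41), giving x = 4.

4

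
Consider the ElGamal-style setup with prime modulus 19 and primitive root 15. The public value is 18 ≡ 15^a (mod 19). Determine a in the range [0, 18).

Successive powers of 15 modulo 19:
  15^0=1  15^1=15  15^2=16  15^3=12  15^4=9  15^5=2
  15^6=11  15^7=13  15^8=5  15^9=18
So 15^9 ≡ 18 (mod 19), giving a = 9.

9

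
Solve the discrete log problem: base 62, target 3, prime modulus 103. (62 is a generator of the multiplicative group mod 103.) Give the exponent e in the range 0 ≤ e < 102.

Baby-step giant-step with m = ceil(sqrt(102)) = 11.
Baby table (62^j mod 103 for j=0..10):
  0:1  1:62  2:33  3:89  4:59  5:53  6:93  7:101
  8:82  9:37  10:28
Giant step factor: 62^(-11) ≡ 48 (mod 103).
Scan 3·48^i mod 103 for i = 0, 1, …:
  i=0: 3   i=1: 41   i=2: 11   i=3: 13
  i=4: 6   i=5: 82
Match at i=5, j=8: e = 5·11 + 8 = 63.

63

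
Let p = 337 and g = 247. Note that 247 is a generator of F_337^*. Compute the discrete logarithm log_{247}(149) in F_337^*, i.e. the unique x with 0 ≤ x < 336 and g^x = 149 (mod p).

Baby-step giant-step with m = ceil(sqrt(336)) = 19.
Baby table (247^j mod 337 for j=0..18):
  0:1  1:247  2:12  3:268  4:144  5:183  6:43  7:174
  8:179  9:66  10:126  11:118  12:164  13:68  14:283  15:142
  16:26  17:19  18:312
Giant step factor: 247^(-19) ≡ 34 (mod 337).
Scan 149·34^i mod 337 for i = 0, 1, …:
  i=0: 149   i=1: 11   i=2: 37   i=3: 247
Match at i=3, j=1: x = 3·19 + 1 = 58.

58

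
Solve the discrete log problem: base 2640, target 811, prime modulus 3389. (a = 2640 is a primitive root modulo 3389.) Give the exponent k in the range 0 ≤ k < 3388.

Baby-step giant-step with m = ceil(sqrt(3388)) = 59.
Baby table (2640^j mod 3389 for j=0..58):
  0:1  1:2640  2:1816  3:2194  4:359  5:2229  6:1256  7:1398
  8:99  9:407  10:167  11:310  12:1651  13:386  14:2340  15:2842
  16:3023  17:3014  18:2977  19:189  20:777  21:935  22:1208  23:71
  24:1045  25:154  26:3269  27:1766  28:2365  29:1062  30:977  31:251
  32:1785  33:1690  34:1676  35:1995  36:294  37:79  38:1831  39:1126
  40:487  41:1249  42:3252  43:943  44:1994  45:1043  46:1652  47:3026
  48:767  49:1647  50:3382  51:1854  52:844  53:1587  54:876  55:1342
  56:1375  57:381  58:2696
Giant step factor: 2640^(-59) ≡ 3207 (mod 3389).
Scan 811·3207^i mod 3389 for i = 0, 1, …:
  i=0: 811   i=1: 1514   i=2: 2350   i=3: 2703
  i=4: 2848   i=5: 181   i=6: 948   i=7: 303
  i=8: 2467   i=9: 1743     …   i=13: 233
  i=14: 1651
Match at i=14, j=12: k = 14·59 + 12 = 838.

838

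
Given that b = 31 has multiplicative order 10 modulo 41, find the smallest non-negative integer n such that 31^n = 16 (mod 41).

Successive powers of 31 modulo 41:
  31^0=1  31^1=31  31^2=18  31^3=25  31^4=37  31^5=40
  31^6=10  31^7=23  31^8=16
So 31^8 ≡ 16 (mod 41), giving n = 8.

8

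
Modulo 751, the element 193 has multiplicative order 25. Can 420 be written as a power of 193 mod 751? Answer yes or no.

yes

⟨193⟩ has order 25; its elements mod 751 are {1, 51, 53, 80, 117, 162, 171, 179, 193, 325, 348, 392, 420, 450, 460, 466, 475, 481, 485, 499, 556, 569, 666, 703, 710}.
420 is in this set.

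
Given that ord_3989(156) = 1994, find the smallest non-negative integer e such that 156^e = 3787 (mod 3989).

Baby-step giant-step with m = ceil(sqrt(1994)) = 45.
Baby table (156^j mod 3989 for j=0..44):
  0:1  1:156  2:402  3:2877  4:2044  5:3733  6:3943  7:802
  8:1453  9:3284  10:1712  11:3798  12:2116  13:2998  14:975  15:518
  16:1028  17:808  18:2389  19:1707  20:3018  21:106  22:580  23:2722
  24:1798  25:1258  26:787  27:3102  28:1243  29:2436  30:1061  31:1967
  32:3688  33:912  34:2657  35:3625  36:3051  37:1265  38:1879  39:1927
  40:1437  41:788  42:3258  43:1645  44:1324
Giant step factor: 156^(-45) ≡ 907 (mod 3989).
Scan 3787·907^i mod 3989 for i = 0, 1, …:
  i=0: 3787   i=1: 280   i=2: 2653   i=3: 904
  i=4: 2183   i=5: 1437
Match at i=5, j=40: e = 5·45 + 40 = 265.

265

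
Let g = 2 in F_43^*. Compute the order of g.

14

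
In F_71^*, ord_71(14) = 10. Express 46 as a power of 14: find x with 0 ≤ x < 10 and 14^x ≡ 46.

3

Successive powers of 14 modulo 71:
  14^0=1  14^1=14  14^2=54  14^3=46
So 14^3 ≡ 46 (mod 71), giving x = 3.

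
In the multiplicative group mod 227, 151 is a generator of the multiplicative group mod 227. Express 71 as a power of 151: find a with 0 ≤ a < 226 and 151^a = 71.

118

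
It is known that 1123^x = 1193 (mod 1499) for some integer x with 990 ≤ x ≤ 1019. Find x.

1005

Compute 1123^990 mod 1499 = 295, then multiply by 1123 repeatedly:
  1123^990=295  1123^991=6  1123^992=742  1123^993=1321  1123^994=972
  1123^995=284  1123^996=1144  1123^997=69  1123^998=1038  1123^999=951
  1123^1000=685  1123^1001=268  1123^1002=1164  1123^1003=44  1123^1004=1444
  1123^1005=1193
Found 1193 at exponent 1005.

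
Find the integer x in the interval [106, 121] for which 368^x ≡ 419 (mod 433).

Compute 368^106 mod 433 = 278, then multiply by 368 repeatedly:
  368^106=278  368^107=116  368^108=254  368^109=377  368^110=176
  368^111=251  368^112=139  368^113=58  368^114=127  368^115=405
  368^116=88  368^117=342  368^118=286  368^119=29  368^120=280
  368^121=419
Found 419 at exponent 121.

121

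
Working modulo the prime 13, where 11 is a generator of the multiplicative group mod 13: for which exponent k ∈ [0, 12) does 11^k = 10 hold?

Successive powers of 11 modulo 13:
  11^0=1  11^1=11  11^2=4  11^3=5  11^4=3  11^5=7
  11^6=12  11^7=2  11^8=9  11^9=8  11^10=10
So 11^10 ≡ 10 (mod 13), giving k = 10.

10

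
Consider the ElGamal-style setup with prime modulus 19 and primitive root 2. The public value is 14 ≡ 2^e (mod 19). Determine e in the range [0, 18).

Successive powers of 2 modulo 19:
  2^0=1  2^1=2  2^2=4  2^3=8  2^4=16  2^5=13
  2^6=7  2^7=14
So 2^7 ≡ 14 (mod 19), giving e = 7.

7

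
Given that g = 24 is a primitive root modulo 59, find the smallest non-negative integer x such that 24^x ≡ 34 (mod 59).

15

Baby-step giant-step with m = ceil(sqrt(58)) = 8.
Baby table (24^j mod 59 for j=0..7):
  0:1  1:24  2:45  3:18  4:19  5:43  6:29  7:47
Giant step factor: 24^(-8) ≡ 17 (mod 59).
Scan 34·17^i mod 59 for i = 0, 1, …:
  i=0: 34   i=1: 47
Match at i=1, j=7: x = 1·8 + 7 = 15.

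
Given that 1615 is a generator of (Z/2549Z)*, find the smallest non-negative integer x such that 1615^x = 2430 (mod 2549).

646

Baby-step giant-step with m = ceil(sqrt(2548)) = 51.
Baby table (1615^j mod 2549 for j=0..50):
  0:1  1:1615  2:598  3:2248  4:744  5:981  6:1386  7:368
  8:403  9:850  10:1388  11:1049  12:1599  13:248  14:327  15:462
  16:1822  17:984  18:1133  19:2162  20:2049  21:533  22:1782  23:109
  24:154  25:1457  26:328  27:2077  28:2420  29:683  30:1877  31:594
  32:886  33:901  34:2185  35:959  36:1542  37:2506  38:1927  39:2325
  40:198  41:1145  42:1150  43:1578  44:2019  45:514  46:1685  47:1492
  48:775  49:66  50:2081
Giant step factor: 1615^(-51) ≡ 2334 (mod 2549).
Scan 2430·2334^i mod 2549 for i = 0, 1, …:
  i=0: 2430   i=1: 95   i=2: 2516   i=3: 1997
  i=4: 1426   i=5: 1839   i=6: 2259   i=7: 1174
  i=8: 2490   i=9: 2489   i=10: 155   i=11: 2361
  i=12: 2185
Match at i=12, j=34: x = 12·51 + 34 = 646.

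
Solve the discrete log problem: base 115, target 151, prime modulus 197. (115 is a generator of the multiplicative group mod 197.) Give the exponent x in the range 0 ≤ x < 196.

Baby-step giant-step with m = ceil(sqrt(196)) = 14.
Baby table (115^j mod 197 for j=0..13):
  0:1  1:115  2:26  3:35  4:85  5:122  6:43  7:20
  8:133  9:126  10:109  11:124  12:76  13:72
Giant step factor: 115^(-14) ≡ 33 (mod 197).
Scan 151·33^i mod 197 for i = 0, 1, …:
  i=0: 151   i=1: 58   i=2: 141   i=3: 122
Match at i=3, j=5: x = 3·14 + 5 = 47.

47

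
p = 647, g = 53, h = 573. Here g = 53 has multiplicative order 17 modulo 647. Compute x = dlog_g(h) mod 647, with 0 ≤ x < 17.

Successive powers of 53 modulo 647:
  53^0=1  53^1=53  53^2=221  53^3=67  53^4=316  53^5=573
So 53^5 ≡ 573 (mod 647), giving x = 5.

5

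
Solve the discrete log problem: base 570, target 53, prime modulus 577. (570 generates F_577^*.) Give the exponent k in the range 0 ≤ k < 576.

506

Baby-step giant-step with m = ceil(sqrt(576)) = 24.
Baby table (570^j mod 577 for j=0..23):
  0:1  1:570  2:49  3:234  4:93  5:503  6:518  7:413
  8:571  9:42  10:283  11:327  12:19  13:444  14:354  15:407
  16:36  17:325  18:33  19:346  20:463  21:221  22:184  23:443
Giant step factor: 570^(-24) ≡ 195 (mod 577).
Scan 53·195^i mod 577 for i = 0, 1, …:
  i=0: 53   i=1: 526   i=2: 441   i=3: 22
  i=4: 251   i=5: 477   i=6: 118   i=7: 507
  i=8: 198   i=9: 528     …   i=20: 379
  i=21: 49
Match at i=21, j=2: k = 21·24 + 2 = 506.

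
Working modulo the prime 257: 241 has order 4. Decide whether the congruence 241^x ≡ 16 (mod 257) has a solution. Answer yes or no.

16 ∈ ⟨241⟩ iff 16^4 ≡ 1 (mod 257), since |⟨241⟩| = 4.
16^4 mod 257 = 1.
Since 1 = 1, 16 lies in the subgroup.

yes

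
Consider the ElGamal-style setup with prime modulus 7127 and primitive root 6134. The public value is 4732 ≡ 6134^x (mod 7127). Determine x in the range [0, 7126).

1945

Baby-step giant-step with m = ceil(sqrt(7126)) = 85.
Baby table (6134^j mod 7127 for j=0..84):
  0:1  1:6134  2:2523  3:3365  4:1118  5:1638  6:5549  7:6141
  8:2699  9:6772  10:3292  11:2337  12:2761  13:2222  14:2924  15:4284
  16:807  17:4000  18:4866  19:168  20:4224  21:3371  22:2287  23:2522
  24:4358  25:5722  26:5400  27:4431  28:4503  29:4277  30:631  31:593
  32:2692  33:6596  34:7012  35:163  36:2062  37:5010  38:6843  39:4059
  40:3295  41:6485  42:3203  43:5190  44:6278  45:2071  46:3200  47:1042
  48:5836  49:6230  50:6973  51:3255  52:3443  53:2061  54:6003  55:4320
  56:694  57:2177  58:4847  59:4781  60:6176  61:3579  62:2426  63:7035
  64:5832  65:3075  66:4008  67:4049  68:6098  69:2636  70:5188  71:1137
  72:4152  73:3597  74:5933  75:2560  76:2259  77:1818  78:4984  79:4153
  80:2604  81:1329  82:5925  83:3377  84:3456
Giant step factor: 6134^(-85) ≡ 362 (mod 7127).
Scan 4732·362^i mod 7127 for i = 0, 1, …:
  i=0: 4732   i=1: 2504   i=2: 1319   i=3: 7096
  i=4: 3032   i=5: 26   i=6: 2285   i=7: 438
  i=8: 1762   i=9: 3541     …   i=21: 3039
  i=22: 2560
Match at i=22, j=75: x = 22·85 + 75 = 1945.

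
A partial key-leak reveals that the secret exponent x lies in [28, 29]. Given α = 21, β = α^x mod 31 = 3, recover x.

Compute 21^28 mod 31 = 9, then multiply by 21 repeatedly:
  21^28=9  21^29=3
Found 3 at exponent 29.

29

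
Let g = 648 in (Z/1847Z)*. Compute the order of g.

The order of 648 must divide p − 1 = 1846 = 2 · 13 · 71.
Divisors: 1, 2, 13, 26, 71, 142, 923, 1846.
Check each in increasing order: 648^1 ≡ 648;  648^2 ≡ 635;  648^13 ≡ 1712;  648^26 ≡ 1602;  648^71 ≡ 860;  648^142 ≡ 800;  648^923 ≡ 1.
Smallest exponent giving 1 is 923.

923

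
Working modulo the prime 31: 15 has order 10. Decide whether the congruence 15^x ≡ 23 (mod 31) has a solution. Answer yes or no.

yes

23 ∈ ⟨15⟩ iff 23^10 ≡ 1 (mod 31), since |⟨15⟩| = 10.
23^10 mod 31 = 1.
Since 1 = 1, 23 lies in the subgroup.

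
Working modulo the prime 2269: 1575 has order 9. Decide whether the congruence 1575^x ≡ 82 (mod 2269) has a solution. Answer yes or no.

yes

⟨1575⟩ has order 9; its elements mod 2269 are {1, 82, 608, 877, 1575, 1723, 2086, 2186, 2207}.
82 is in this set.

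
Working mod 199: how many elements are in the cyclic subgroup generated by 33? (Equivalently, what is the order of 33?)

99

The order of 33 must divide p − 1 = 198 = 2 · 3^2 · 11.
Divisors: 1, 2, 3, 6, 9, 11, 18, 22, 33, 66, 99, 198.
Check each in increasing order: 33^1 ≡ 33;  33^2 ≡ 94;  33^3 ≡ 117;  33^6 ≡ 157;  33^9 ≡ 61;  33^11 ≡ 162;  33^18 ≡ 139;  33^22 ≡ 175;  33^33 ≡ 92;  33^66 ≡ 106;  33^99 ≡ 1.
Smallest exponent giving 1 is 99.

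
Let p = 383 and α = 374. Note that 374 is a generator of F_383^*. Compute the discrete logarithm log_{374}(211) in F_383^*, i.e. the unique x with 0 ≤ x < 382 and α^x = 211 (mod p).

217

Baby-step giant-step with m = ceil(sqrt(382)) = 20.
Baby table (374^j mod 383 for j=0..19):
  0:1  1:374  2:81  3:37  4:50  5:316  6:220  7:318
  8:202  9:97  10:276  11:197  12:142  13:254  14:12  15:275
  16:206  17:61  18:217  19:345
Giant step factor: 374^(-20) ≡ 28 (mod 383).
Scan 211·28^i mod 383 for i = 0, 1, …:
  i=0: 211   i=1: 163   i=2: 351   i=3: 253
  i=4: 190   i=5: 341   i=6: 356   i=7: 10
  i=8: 280   i=9: 180   i=10: 61
Match at i=10, j=17: x = 10·20 + 17 = 217.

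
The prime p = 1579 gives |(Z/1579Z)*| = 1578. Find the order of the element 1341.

1578

The order of 1341 must divide p − 1 = 1578 = 2 · 3 · 263.
Divisors: 1, 2, 3, 6, 263, 526, 789, 1578.
Check each in increasing order: 1341^1 ≡ 1341;  1341^2 ≡ 1379;  1341^3 ≡ 230;  1341^6 ≡ 793;  1341^263 ≡ 940;  1341^526 ≡ 939;  1341^789 ≡ 1578;  1341^1578 ≡ 1.
Smallest exponent giving 1 is 1578.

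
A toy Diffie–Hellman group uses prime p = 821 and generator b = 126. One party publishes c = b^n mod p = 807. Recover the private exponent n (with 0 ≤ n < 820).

Baby-step giant-step with m = ceil(sqrt(820)) = 29.
Baby table (126^j mod 821 for j=0..28):
  0:1  1:126  2:277  3:420  4:376  5:579  6:706  7:288
  8:164  9:139  10:273  11:737  12:89  13:541  14:23  15:435
  16:624  17:629  18:438  19:181  20:639  21:56  22:488  23:734
  24:532  25:531  26:405  27:128  28:529
Giant step factor: 126^(-29) ≡ 601 (mod 821).
Scan 807·601^i mod 821 for i = 0, 1, …:
  i=0: 807   i=1: 617   i=2: 546   i=3: 567
  i=4: 52   i=5: 54   i=6: 435
Match at i=6, j=15: n = 6·29 + 15 = 189.

189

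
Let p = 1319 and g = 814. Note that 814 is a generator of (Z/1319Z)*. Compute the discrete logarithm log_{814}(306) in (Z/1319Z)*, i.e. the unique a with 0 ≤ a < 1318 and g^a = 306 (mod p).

Baby-step giant-step with m = ceil(sqrt(1318)) = 37.
Baby table (814^j mod 1319 for j=0..36):
  0:1  1:814  2:458  3:854  4:43  5:708  6:1228  7:1109
  8:530  9:107  10:44  11:203  12:367  13:644  14:573  15:815
  16:1272  17:1312  18:897  19:751  20:617  21:1018  22:320  23:637
  24:151  25:247  26:570  27:1011  28:1217  29:69  30:768  31:1265
  32:890  33:329  34:49  35:316  36:19
Giant step factor: 814^(-37) ≡ 1002 (mod 1319).
Scan 306·1002^i mod 1319 for i = 0, 1, …:
  i=0: 306   i=1: 604   i=2: 1106   i=3: 252
  i=4: 575   i=5: 1066   i=6: 1061   i=7: 8
  i=8: 102   i=9: 641     …   i=25: 804
  i=26: 1018
Match at i=26, j=21: a = 26·37 + 21 = 983.

983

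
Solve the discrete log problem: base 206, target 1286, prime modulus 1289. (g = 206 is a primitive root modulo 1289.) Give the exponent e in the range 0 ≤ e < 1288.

1141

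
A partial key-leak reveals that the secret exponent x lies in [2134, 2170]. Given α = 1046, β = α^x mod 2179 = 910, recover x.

Compute 1046^2134 mod 2179 = 480, then multiply by 1046 repeatedly:
  1046^2134=480  1046^2135=910
Found 910 at exponent 2135.

2135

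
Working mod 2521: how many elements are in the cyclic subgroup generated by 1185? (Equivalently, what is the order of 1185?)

The order of 1185 must divide p − 1 = 2520 = 2^3 · 3^2 · 5 · 7.
Divisors: 1, 2, 3, 4, 5, 6, 7, 8, 9, 10, 12, 14, 15, 18, 20, 21, 24, 28, 30, 35, 36, 40, 42, 45, 56, 60, 63, 70, 72, 84, 90, 105, 120, 126, 140, 168, 180, 210, 252, 280, 315, 360, 420, 504, 630, 840, 1260, 2520.
Check each in increasing order: 1185^1 ≡ 1185;  1185^2 ≡ 28;  1185^3 ≡ 407;  1185^4 ≡ 784;  1185^5 ≡ 1312;  1185^6 ≡ 1784;  1185^7 ≡ 1442;  1185^8 ≡ 2053;  1185^9 ≡ 40;  1185^10 ≡ 2022;  1185^12 ≡ 1154;  1185^14 ≡ 2060;  1185^15 ≡ 772;  1185^18 ≡ 1600;  1185^20 ≡ 1943;  1185^21 ≡ 782;  1185^24 ≡ 628;  1185^28 ≡ 757;  1185^30 ≡ 1028;  1185^35 ≡ 1.
Smallest exponent giving 1 is 35.

35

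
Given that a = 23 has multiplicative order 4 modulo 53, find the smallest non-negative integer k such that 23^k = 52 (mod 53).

Successive powers of 23 modulo 53:
  23^0=1  23^1=23  23^2=52
So 23^2 ≡ 52 (mod 53), giving k = 2.

2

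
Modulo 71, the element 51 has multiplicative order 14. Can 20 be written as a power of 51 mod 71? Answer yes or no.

20 ∈ ⟨51⟩ iff 20^14 ≡ 1 (mod 71), since |⟨51⟩| = 14.
20^14 mod 71 = 1.
Since 1 = 1, 20 lies in the subgroup.

yes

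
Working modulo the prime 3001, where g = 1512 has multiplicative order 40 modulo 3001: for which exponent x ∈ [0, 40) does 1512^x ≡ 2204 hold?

Successive powers of 1512 modulo 3001:
  1512^0=1  1512^1=1512  1512^2=2383  1512^3=1896  1512^4=797  1512^5=1663
  1512^6=2619  1512^7=1609  1512^8=1998  1512^9=1970  1512^10=1648  1512^11=946
  1512^12=1876  1512^13=567  1512^14=2019  1512^15=711  1512^16=674  1512^17=1749
  1512^18=607  1512^19=2479  1512^20=3000  1512^21=1489  1512^22=618  1512^23=1105
  1512^24=2204
So 1512^24 ≡ 2204 (mod 3001), giving x = 24.

24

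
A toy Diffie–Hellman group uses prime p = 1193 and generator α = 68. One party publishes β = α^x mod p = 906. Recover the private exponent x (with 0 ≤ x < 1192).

995

Baby-step giant-step with m = ceil(sqrt(1192)) = 35.
Baby table (68^j mod 1193 for j=0..34):
  0:1  1:68  2:1045  3:673  4:430  5:608  6:782  7:684
  8:1178  9:173  10:1027  11:642  12:708  13:424  14:200  15:477
  16:225  17:984  18:104  19:1107  20:117  21:798  22:579  23:3
  24:204  25:749  26:826  27:97  28:631  29:1153  30:859  31:1148
  32:519  33:695  34:733
Giant step factor: 68^(-35) ≡ 469 (mod 1193).
Scan 906·469^i mod 1193 for i = 0, 1, …:
  i=0: 906   i=1: 206   i=2: 1174   i=3: 633
  i=4: 1013   i=5: 283   i=6: 304   i=7: 609
  i=8: 494   i=9: 244     …   i=27: 291
  i=28: 477
Match at i=28, j=15: x = 28·35 + 15 = 995.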